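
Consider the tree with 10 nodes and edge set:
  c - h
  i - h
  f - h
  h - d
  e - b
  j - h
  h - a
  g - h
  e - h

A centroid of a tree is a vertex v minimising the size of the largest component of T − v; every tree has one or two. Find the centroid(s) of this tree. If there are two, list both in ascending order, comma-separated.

h

Removing h splits the tree into components of sizes 2, 1, 1, 1, 1, 1, 1, 1; the largest is 2 ≤ ⌊10/2⌋ = 5.
No neighbour of h does as well, so h is the unique centroid.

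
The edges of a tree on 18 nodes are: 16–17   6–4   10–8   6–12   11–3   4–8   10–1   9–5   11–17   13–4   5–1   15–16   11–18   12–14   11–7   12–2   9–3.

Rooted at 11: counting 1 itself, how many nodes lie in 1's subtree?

9

Descendants of 1 (including itself): 1, 10, 8, 4, 13, 6, 12, 2, 14. That's 9.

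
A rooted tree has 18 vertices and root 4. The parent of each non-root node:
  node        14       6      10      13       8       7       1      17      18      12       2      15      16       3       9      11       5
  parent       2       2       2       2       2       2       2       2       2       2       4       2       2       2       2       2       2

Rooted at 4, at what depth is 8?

2

4 → 2 → 8 — 2 edges.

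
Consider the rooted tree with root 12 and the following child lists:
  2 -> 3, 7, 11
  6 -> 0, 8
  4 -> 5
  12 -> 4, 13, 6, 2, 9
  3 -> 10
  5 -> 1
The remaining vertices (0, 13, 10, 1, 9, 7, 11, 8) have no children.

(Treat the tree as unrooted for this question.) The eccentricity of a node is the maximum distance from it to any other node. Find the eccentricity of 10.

The node farthest from 10 is 1, via 10–3–2–12–4–5–1 — 6 edges.

6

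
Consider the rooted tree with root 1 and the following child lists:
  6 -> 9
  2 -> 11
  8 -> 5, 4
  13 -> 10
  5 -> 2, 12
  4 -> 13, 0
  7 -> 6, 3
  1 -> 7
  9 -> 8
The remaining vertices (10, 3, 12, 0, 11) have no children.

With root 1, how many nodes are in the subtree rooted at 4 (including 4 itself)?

4's subtree: {4, 0, 13, 10}, size 4.

4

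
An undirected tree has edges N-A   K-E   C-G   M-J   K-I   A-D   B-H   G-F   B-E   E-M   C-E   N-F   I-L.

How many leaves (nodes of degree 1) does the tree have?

Degree-1 nodes: D, H, J, L — 4 of them.

4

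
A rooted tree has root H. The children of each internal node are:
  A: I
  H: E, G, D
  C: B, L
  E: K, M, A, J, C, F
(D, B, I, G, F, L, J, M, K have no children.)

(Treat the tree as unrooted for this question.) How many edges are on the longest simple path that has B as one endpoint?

4

A farthest node from B is D (G, I also at distance 4).
The path B-C-E-H-D has 4 edges.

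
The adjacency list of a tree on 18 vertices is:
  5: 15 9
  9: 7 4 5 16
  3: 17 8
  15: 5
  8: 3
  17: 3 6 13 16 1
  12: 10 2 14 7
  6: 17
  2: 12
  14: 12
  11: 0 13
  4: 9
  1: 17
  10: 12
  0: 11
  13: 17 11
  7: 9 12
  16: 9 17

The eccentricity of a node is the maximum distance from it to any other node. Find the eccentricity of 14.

8

The node farthest from 14 is 0, via 14 – 12 – 7 – 9 – 16 – 17 – 13 – 11 – 0 — 8 edges.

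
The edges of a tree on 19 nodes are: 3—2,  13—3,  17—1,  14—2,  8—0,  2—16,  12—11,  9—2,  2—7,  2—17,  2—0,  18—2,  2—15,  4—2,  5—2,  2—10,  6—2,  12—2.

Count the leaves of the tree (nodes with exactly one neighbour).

The leaves are 1, 4, 5, 6, 7, 8, 9, 10, 11, 13, 14, 15, 16, 18.
That is 14 leaves.

14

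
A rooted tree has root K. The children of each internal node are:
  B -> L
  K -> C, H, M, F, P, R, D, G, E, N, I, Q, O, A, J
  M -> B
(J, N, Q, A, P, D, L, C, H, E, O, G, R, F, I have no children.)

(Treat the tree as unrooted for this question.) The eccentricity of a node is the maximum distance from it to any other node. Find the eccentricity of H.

4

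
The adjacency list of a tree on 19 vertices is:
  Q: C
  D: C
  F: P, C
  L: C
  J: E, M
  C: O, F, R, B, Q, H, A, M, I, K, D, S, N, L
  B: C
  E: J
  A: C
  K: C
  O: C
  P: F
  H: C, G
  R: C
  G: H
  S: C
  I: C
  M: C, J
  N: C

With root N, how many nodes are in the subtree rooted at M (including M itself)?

3

M's subtree: {M, J, E}, size 3.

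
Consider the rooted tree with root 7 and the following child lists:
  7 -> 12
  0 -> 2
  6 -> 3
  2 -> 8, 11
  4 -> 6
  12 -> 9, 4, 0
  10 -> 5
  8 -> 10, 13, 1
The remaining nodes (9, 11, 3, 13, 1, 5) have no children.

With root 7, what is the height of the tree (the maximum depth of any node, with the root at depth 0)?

6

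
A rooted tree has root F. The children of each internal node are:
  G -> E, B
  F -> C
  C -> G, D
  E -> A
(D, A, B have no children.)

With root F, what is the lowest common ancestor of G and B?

G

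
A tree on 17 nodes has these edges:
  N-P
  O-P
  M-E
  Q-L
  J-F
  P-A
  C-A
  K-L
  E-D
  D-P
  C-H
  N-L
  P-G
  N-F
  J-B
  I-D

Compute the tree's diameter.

7

BFS from B reaches M last, at distance 7; BFS from M confirms no node is farther.
Path: B-J-F-N-P-D-E-M.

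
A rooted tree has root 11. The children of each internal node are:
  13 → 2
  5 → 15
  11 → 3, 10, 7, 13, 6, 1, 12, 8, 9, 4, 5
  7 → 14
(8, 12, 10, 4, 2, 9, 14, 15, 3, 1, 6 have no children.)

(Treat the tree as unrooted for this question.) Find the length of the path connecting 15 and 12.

3

Walking from 15: 15 – 5 – 11 – 12. Length 3.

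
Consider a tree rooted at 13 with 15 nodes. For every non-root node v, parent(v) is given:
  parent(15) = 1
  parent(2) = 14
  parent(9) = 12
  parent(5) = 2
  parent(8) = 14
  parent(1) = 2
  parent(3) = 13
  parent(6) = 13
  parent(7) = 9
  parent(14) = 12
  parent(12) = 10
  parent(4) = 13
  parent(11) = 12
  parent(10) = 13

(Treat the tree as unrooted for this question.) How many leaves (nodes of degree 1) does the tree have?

The leaves are 3, 4, 5, 6, 7, 8, 11, 15.
That is 8 leaves.

8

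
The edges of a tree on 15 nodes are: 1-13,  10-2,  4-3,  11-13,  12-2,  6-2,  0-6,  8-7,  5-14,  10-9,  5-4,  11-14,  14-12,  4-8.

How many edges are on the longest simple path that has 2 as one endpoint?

A farthest node from 2 is 7.
The path 2 – 12 – 14 – 5 – 4 – 8 – 7 has 6 edges.

6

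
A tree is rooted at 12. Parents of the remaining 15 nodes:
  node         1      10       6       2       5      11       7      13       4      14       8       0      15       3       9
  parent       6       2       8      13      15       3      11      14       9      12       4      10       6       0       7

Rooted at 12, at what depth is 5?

14

Climbing from 5 to the root: 5 → 15 → 6 → 8 → 4 → 9 → 7 → 11 → 3 → 0 → 10 → 2 → 13 → 14 → 12. That's 14 steps.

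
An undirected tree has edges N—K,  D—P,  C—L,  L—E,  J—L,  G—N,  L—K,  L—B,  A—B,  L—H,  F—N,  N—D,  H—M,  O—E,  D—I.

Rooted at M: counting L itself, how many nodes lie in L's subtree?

14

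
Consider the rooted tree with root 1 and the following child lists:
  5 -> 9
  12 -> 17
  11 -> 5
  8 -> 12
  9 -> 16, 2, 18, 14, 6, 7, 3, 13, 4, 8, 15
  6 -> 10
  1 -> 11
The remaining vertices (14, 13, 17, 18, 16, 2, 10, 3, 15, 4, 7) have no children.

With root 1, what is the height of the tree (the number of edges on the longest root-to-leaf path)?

The longest root-to-leaf path is 1-11-5-9-8-12-17 (6 edges).

6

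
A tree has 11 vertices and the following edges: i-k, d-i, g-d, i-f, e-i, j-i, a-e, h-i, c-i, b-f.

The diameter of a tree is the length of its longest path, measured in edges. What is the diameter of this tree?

4

BFS from g reaches a last, at distance 4; BFS from a confirms no node is farther.
Path: g – d – i – e – a.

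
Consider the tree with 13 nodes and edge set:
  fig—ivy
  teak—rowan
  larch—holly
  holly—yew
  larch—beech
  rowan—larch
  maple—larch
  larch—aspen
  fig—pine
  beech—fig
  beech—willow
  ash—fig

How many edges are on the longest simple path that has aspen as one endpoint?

A farthest node from aspen is ash (pine, ivy also at distance 4).
The path aspen-larch-beech-fig-ash has 4 edges.

4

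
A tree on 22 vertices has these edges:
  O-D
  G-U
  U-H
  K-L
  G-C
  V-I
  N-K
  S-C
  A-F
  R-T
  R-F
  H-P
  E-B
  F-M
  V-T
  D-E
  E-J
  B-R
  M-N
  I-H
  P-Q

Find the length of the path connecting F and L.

4

The path is F - M - N - K - L, which has 4 edges.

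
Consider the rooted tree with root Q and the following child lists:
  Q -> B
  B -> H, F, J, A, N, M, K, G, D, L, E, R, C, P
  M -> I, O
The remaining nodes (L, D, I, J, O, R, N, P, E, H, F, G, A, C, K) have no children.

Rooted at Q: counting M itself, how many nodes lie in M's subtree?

Descendants of M (including itself): M, I, O. That's 3.

3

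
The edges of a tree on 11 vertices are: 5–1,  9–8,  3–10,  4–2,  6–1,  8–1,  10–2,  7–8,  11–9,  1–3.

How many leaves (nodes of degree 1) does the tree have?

Degree-1 nodes: 4, 5, 6, 7, 11 — 5 of them.

5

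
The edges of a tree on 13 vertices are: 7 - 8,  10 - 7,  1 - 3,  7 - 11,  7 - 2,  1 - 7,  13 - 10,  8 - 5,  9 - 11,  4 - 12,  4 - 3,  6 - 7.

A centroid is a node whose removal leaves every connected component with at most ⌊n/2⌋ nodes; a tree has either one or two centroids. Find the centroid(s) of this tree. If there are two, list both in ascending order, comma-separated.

If 7 is removed the pieces have sizes 4, 2, 2, 2, 1, 1, all ≤ ⌊13/2⌋ = 6.
No neighbour of 7 does as well, so 7 is the unique centroid.

7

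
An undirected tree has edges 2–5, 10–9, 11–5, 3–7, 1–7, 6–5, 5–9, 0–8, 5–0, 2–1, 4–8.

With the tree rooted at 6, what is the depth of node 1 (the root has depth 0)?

3

Path from 6 to 1: 6–5–2–1, which has 3 edges.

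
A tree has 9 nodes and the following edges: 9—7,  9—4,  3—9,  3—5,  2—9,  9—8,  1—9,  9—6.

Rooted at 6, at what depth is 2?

2

6 → 9 → 2 — 2 edges.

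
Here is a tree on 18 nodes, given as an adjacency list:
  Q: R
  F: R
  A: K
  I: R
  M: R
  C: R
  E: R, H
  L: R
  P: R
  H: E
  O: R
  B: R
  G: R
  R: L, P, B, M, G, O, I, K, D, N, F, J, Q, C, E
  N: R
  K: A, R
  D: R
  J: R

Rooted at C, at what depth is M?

2

Path from C to M: C–R–M, which has 2 edges.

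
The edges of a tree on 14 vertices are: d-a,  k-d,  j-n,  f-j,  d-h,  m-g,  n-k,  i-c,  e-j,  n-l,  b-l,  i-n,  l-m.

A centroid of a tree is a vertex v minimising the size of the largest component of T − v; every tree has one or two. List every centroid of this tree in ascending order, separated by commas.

Removing n splits the tree into components of sizes 4, 4, 3, 2; the largest is 4 ≤ ⌊14/2⌋ = 7.
No neighbour of n does as well, so n is the unique centroid.

n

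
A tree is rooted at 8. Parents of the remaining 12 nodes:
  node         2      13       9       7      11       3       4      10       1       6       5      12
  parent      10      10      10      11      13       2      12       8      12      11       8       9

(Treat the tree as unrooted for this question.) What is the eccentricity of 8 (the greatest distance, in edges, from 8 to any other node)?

The node farthest from 8 is 4 (1, 7, 6 also at distance 4), via 8 – 10 – 9 – 12 – 4 — 4 edges.

4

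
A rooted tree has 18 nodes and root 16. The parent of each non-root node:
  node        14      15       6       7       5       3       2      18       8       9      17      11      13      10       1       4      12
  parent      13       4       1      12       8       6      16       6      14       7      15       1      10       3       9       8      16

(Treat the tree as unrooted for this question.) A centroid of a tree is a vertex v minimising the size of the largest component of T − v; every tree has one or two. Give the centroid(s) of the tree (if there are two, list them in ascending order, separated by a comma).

Delete 3: the remaining components have sizes 9, 8. Max 9 ≤ 9, so 3 is a centroid.
6 is adjacent to 3 and is also a centroid (the largest component after removing it is likewise 9).

3, 6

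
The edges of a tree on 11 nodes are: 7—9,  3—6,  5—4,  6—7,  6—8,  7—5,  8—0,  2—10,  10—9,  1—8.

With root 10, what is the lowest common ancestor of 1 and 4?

Path 1→root: 1 8 6 7 9 10; path 4→root: 4 5 7 9 10.
First common node: 7.

7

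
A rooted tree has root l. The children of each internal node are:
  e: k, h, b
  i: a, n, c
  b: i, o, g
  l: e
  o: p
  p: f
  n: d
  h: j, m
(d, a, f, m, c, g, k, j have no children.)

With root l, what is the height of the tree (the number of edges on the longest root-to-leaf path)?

5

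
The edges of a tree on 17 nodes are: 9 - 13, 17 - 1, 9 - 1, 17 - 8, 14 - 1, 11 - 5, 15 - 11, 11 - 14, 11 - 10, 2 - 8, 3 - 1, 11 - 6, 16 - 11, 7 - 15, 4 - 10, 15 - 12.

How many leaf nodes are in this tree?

9

The leaves are 2, 3, 4, 5, 6, 7, 12, 13, 16.
That is 9 leaves.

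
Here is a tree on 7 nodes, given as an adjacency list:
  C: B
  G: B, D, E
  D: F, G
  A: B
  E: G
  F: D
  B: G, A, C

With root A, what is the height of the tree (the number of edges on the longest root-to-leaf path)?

F sits deepest: A → B → G → D → F — 4 edges from the root.

4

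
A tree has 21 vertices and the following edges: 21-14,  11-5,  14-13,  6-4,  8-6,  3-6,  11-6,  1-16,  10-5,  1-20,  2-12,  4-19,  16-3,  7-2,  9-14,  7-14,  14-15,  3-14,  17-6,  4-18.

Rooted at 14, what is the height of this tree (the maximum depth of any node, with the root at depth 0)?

5

10 sits deepest: 14 → 3 → 6 → 11 → 5 → 10 — 5 edges from the root.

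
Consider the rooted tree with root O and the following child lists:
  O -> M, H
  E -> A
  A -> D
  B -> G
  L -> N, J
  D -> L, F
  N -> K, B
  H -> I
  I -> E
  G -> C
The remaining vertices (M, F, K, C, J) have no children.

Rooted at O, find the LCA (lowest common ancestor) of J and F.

D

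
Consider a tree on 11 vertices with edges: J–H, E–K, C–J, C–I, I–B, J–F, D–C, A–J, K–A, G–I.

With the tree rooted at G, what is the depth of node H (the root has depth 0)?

4

Climbing from H to the root: H – J – C – I – G. That's 4 steps.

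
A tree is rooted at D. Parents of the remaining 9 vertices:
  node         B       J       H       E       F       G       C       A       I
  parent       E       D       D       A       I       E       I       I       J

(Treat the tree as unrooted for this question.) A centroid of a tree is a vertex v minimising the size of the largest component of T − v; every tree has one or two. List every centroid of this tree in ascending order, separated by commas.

If I is removed the pieces have sizes 4, 3, 1, 1, all ≤ ⌊10/2⌋ = 5.
Every other node leaves some component of size > 5, so the centroid is unique.

I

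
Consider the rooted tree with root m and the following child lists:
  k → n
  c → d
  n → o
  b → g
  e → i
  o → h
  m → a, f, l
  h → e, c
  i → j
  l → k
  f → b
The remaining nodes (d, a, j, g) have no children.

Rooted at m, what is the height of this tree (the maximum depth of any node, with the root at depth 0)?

The longest root-to-leaf path is m → l → k → n → o → h → e → i → j (8 edges).

8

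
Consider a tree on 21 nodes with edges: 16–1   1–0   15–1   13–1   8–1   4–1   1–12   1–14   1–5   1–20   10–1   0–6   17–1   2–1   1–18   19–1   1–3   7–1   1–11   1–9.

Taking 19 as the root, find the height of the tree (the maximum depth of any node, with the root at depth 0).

6 sits deepest: 19-1-0-6 — 3 edges from the root.

3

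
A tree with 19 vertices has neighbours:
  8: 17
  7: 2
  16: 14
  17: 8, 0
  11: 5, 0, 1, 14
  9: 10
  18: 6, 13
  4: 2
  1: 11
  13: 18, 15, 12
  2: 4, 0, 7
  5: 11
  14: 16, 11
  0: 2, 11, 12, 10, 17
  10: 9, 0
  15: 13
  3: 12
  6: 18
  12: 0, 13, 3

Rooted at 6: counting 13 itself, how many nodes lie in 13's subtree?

17

Descendants of 13 (including itself): 13, 12, 15, 0, 3, 11, 2, 17, 10, 5, 14, 1, 4, 7, 8, 9, 16. That's 17.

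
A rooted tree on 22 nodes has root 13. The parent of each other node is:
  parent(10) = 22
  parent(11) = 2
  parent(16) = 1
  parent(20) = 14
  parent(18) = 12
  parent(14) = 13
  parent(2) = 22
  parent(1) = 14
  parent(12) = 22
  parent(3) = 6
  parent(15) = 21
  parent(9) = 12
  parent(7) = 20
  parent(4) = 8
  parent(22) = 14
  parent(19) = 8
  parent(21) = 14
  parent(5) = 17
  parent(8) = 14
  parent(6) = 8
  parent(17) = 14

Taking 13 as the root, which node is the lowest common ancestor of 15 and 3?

Path 15→root: 15 21 14 13; path 3→root: 3 6 8 14 13.
First common node: 14.

14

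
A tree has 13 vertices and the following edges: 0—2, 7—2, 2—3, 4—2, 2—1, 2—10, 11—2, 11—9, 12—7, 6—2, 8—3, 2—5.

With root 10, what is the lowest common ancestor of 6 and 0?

2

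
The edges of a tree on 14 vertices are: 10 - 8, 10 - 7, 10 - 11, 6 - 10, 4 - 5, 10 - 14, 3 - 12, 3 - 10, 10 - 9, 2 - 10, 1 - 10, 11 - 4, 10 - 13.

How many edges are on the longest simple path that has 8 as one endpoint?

4

The node farthest from 8 is 5, via 8-10-11-4-5 — 4 edges.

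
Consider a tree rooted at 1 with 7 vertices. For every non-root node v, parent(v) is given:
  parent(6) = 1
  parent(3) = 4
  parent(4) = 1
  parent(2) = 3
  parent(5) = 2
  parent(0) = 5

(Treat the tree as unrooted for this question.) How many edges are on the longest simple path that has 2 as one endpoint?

4

The node farthest from 2 is 6, via 2-3-4-1-6 — 4 edges.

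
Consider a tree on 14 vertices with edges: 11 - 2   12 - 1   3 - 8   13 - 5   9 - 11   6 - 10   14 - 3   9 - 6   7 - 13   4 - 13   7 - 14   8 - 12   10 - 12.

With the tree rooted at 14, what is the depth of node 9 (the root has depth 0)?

Climbing from 9 to the root: 9 → 6 → 10 → 12 → 8 → 3 → 14. That's 6 steps.

6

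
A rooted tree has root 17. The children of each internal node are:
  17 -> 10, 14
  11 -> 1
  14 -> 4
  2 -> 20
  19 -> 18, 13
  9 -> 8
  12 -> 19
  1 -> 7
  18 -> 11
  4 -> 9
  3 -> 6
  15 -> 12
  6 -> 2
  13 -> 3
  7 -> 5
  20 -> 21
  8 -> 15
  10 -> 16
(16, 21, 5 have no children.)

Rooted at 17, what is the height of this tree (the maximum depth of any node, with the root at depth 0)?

The longest root-to-leaf path is 17–14–4–9–8–15–12–19–13–3–6–2–20–21 (13 edges).

13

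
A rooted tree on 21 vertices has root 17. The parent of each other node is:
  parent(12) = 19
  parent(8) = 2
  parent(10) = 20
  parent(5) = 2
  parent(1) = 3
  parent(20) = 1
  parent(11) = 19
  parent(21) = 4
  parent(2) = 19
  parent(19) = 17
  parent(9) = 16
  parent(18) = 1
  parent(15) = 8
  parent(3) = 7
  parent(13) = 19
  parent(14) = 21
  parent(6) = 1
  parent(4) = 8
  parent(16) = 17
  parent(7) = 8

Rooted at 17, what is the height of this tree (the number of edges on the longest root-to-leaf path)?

A deepest node is 10, reached by 17-19-2-8-7-3-1-20-10.
That path has 8 edges, so the height is 8.

8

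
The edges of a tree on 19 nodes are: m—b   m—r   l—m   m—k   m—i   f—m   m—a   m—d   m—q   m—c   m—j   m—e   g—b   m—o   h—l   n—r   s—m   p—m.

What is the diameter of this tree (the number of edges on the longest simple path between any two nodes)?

4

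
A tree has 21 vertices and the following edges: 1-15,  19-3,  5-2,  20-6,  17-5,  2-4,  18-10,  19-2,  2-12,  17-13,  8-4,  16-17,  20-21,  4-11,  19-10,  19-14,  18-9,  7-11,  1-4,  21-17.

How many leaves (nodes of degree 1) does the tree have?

10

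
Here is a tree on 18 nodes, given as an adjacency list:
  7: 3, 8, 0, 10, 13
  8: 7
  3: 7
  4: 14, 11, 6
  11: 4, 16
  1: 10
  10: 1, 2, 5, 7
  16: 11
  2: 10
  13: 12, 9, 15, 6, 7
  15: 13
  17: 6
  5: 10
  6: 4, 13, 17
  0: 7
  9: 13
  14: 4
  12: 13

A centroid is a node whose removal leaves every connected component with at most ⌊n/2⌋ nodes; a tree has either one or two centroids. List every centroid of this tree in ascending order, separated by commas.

13

Delete 13: the remaining components have sizes 8, 6, 1, 1, 1. Max 8 ≤ 9, so 13 is a centroid.
No neighbour of 13 does as well, so 13 is the unique centroid.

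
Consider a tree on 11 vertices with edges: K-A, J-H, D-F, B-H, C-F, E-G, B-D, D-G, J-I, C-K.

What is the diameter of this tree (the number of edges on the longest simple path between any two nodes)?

Starting from A, a farthest node is I at distance 8.
One longest path: A-K-C-F-D-B-H-J-I.
So the diameter is 8.

8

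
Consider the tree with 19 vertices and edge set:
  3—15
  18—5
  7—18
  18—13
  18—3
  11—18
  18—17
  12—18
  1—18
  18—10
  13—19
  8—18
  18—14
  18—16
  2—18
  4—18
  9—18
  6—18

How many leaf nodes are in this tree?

Exactly 16 nodes have a single neighbour: 1, 2, 4, 5, 6, 7, 8, 9, 10, 11, 12, 14, 15, 16, 17, 19.

16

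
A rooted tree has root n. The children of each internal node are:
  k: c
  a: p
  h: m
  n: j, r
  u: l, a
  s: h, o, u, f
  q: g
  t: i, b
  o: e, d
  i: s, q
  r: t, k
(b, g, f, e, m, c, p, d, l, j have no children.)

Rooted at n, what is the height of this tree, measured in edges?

7

p sits deepest: n – r – t – i – s – u – a – p — 7 edges from the root.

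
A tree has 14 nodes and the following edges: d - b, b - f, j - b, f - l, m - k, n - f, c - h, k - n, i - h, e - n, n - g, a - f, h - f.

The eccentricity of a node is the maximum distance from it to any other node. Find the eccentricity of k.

4

A farthest node from k is j (c, i, d also at distance 4).
The path k–n–f–b–j has 4 edges.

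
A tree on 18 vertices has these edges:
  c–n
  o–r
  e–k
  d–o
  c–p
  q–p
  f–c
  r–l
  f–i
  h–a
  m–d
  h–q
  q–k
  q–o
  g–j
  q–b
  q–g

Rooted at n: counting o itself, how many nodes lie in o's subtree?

5

Descendants of o (including itself): o, d, r, m, l. That's 5.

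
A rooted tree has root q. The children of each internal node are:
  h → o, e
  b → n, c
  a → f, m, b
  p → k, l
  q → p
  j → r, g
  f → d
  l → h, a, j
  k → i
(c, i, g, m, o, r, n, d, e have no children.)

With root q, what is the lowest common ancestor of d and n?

Ancestors of d (toward the root): d, f, a, l, p, q.
Ancestors of n: n, b, a, l, p, q.
The deepest node appearing in both lists is a.

a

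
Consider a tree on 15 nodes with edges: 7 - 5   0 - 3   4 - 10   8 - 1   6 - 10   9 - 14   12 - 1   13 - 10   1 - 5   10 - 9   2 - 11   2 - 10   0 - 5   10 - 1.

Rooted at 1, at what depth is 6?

2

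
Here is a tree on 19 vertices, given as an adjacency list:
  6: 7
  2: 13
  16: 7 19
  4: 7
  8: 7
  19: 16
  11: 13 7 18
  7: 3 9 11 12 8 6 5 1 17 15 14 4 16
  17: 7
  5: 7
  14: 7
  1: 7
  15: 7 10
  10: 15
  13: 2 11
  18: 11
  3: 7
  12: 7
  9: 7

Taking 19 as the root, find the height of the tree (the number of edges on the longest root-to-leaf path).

5

A deepest node is 2, reached by 19 → 16 → 7 → 11 → 13 → 2.
That path has 5 edges, so the height is 5.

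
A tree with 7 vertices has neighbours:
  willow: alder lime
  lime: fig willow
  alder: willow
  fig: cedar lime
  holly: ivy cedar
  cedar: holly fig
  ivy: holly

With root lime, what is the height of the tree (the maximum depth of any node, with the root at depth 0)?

ivy sits deepest: lime-fig-cedar-holly-ivy — 4 edges from the root.

4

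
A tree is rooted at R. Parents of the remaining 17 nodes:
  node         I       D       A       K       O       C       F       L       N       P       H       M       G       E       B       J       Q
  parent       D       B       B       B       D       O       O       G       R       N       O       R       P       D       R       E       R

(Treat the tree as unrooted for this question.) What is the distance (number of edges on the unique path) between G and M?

Walking from G: G–P–N–R–M. Length 4.

4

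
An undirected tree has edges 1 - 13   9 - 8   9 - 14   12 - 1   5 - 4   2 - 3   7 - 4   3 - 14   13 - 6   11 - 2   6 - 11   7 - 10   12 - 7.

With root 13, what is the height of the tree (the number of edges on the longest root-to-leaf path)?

7

8 sits deepest: 13 – 6 – 11 – 2 – 3 – 14 – 9 – 8 — 7 edges from the root.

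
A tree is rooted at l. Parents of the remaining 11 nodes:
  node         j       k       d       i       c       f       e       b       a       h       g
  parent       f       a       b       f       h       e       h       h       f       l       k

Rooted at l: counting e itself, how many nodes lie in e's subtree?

The subtree rooted at e contains: e, f, a, i, j, k, g — 7 nodes.

7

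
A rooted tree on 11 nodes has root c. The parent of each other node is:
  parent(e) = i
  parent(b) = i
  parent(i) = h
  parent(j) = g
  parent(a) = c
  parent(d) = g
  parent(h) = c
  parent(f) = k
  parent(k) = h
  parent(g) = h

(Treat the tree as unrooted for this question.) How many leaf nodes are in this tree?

6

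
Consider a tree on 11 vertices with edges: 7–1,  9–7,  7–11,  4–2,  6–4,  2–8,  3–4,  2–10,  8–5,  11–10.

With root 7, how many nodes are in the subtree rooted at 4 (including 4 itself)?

4's subtree: {4, 6, 3}, size 3.

3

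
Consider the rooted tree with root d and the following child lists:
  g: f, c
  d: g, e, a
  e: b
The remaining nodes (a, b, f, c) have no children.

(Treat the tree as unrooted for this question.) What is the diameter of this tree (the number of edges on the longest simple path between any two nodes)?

4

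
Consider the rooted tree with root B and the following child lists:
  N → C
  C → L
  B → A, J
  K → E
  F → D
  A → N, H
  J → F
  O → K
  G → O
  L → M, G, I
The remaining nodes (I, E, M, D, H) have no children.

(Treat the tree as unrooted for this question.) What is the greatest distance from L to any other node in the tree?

A farthest node from L is D.
The path L-C-N-A-B-J-F-D has 7 edges.

7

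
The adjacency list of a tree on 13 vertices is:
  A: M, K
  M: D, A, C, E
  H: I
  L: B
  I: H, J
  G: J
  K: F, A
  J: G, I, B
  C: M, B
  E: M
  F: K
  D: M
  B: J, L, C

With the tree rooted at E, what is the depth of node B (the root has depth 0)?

E → M → C → B — 3 edges.

3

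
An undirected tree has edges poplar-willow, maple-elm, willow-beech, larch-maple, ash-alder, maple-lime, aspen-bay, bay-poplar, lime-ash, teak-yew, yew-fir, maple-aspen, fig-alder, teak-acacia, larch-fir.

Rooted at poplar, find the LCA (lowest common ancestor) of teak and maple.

teak's ancestor chain is teak, yew, fir, larch, maple, aspen, bay, poplar and maple's is maple, aspen, bay, poplar; they first meet at maple.

maple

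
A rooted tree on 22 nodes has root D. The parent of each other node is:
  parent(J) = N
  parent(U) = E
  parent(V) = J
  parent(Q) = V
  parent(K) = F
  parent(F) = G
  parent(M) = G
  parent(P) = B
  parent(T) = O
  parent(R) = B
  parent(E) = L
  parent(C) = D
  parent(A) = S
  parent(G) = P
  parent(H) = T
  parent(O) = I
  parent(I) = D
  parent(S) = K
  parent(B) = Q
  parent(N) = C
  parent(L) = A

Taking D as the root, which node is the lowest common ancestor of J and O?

Ancestors of J (toward the root): J, N, C, D.
Ancestors of O: O, I, D.
The deepest node appearing in both lists is D.

D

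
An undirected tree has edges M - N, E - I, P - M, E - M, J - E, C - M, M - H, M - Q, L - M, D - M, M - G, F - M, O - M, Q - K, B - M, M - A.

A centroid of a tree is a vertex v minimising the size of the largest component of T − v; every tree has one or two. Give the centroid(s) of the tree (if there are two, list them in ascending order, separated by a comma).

M

Removing M splits the tree into components of sizes 3, 2, 1, 1, 1, 1, 1, 1, 1, 1, 1, 1, 1; the largest is 3 ≤ ⌊17/2⌋ = 8.
No neighbour of M does as well, so M is the unique centroid.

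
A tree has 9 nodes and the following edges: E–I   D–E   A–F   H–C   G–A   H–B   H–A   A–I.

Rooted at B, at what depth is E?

4

Path from B to E: B–H–A–I–E, which has 4 edges.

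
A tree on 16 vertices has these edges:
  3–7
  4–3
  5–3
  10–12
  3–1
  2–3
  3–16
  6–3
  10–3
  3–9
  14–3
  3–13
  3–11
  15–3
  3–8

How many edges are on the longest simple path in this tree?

3

Starting from 12, a farthest node is 16 at distance 3.
One longest path: 12 - 10 - 3 - 16.
So the diameter is 3.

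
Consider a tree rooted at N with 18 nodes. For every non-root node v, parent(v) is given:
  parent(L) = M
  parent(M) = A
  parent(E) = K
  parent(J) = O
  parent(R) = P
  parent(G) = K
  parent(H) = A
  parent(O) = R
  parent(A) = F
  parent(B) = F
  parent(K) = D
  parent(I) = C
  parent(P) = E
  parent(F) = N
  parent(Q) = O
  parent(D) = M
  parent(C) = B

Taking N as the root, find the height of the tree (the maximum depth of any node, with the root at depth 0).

A deepest node is J, reached by N → F → A → M → D → K → E → P → R → O → J.
That path has 10 edges, so the height is 10.

10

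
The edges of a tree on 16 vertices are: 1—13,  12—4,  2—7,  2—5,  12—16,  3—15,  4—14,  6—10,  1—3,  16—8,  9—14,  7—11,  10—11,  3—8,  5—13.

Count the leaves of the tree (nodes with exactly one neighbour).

Exactly 3 nodes have a single neighbour: 6, 9, 15.

3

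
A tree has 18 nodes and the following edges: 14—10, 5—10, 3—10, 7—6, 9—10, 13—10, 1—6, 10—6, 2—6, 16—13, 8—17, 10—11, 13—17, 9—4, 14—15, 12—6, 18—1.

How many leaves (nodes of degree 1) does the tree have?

11

Degree-1 nodes: 2, 3, 4, 5, 7, 8, 11, 12, 15, 16, 18 — 11 of them.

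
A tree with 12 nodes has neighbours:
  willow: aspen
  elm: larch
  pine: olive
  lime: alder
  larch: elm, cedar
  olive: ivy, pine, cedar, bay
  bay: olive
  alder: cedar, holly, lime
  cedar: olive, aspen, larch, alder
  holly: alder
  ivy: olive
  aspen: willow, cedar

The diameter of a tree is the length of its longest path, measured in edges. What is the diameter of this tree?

4

Starting from holly, a farthest node is willow at distance 4.
One longest path: holly - alder - cedar - aspen - willow.
So the diameter is 4.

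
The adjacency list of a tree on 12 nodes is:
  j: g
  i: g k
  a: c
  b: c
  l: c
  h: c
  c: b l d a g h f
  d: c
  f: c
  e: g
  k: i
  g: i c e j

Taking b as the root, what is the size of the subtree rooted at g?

5

Descendants of g (including itself): g, i, e, j, k. That's 5.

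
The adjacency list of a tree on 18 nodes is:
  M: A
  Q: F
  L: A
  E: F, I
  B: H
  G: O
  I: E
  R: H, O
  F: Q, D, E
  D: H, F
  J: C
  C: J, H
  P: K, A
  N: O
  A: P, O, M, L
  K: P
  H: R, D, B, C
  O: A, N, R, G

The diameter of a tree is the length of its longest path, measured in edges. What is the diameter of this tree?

9

BFS from I reaches K last, at distance 9; BFS from K confirms no node is farther.
Path: I – E – F – D – H – R – O – A – P – K.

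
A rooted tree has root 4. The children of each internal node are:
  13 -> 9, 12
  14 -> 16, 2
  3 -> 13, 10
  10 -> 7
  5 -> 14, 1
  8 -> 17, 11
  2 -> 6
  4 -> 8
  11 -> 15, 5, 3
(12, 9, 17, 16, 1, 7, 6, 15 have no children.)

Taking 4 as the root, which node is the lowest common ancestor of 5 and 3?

11

5's ancestor chain is 5, 11, 8, 4 and 3's is 3, 11, 8, 4; they first meet at 11.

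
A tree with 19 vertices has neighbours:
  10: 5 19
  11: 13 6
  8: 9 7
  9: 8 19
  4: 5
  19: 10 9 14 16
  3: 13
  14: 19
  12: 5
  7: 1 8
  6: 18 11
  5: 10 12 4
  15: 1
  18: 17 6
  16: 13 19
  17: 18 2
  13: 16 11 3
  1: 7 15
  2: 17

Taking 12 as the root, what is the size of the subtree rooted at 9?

5

Descendants of 9 (including itself): 9, 8, 7, 1, 15. That's 5.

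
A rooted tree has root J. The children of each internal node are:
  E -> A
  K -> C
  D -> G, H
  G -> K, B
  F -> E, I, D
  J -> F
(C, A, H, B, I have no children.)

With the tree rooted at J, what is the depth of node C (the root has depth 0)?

5

J – F – D – G – K – C — 5 edges.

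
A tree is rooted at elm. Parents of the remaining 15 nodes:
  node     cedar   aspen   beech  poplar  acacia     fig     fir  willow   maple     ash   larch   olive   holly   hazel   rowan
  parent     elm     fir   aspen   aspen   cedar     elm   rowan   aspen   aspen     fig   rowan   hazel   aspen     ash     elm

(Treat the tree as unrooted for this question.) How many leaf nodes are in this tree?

8

Exactly 8 nodes have a single neighbour: acacia, beech, holly, larch, maple, olive, poplar, willow.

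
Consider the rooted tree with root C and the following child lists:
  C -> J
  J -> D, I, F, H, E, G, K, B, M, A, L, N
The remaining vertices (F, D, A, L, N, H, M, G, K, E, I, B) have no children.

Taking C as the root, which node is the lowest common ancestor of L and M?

J

L's ancestor chain is L, J, C and M's is M, J, C; they first meet at J.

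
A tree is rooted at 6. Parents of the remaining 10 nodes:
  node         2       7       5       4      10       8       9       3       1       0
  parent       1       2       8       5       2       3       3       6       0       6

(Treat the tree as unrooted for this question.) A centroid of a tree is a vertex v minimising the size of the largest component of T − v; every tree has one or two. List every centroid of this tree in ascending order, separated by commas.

6

Removing 6 splits the tree into components of sizes 5, 5; the largest is 5 ≤ ⌊11/2⌋ = 5.
No neighbour of 6 does as well, so 6 is the unique centroid.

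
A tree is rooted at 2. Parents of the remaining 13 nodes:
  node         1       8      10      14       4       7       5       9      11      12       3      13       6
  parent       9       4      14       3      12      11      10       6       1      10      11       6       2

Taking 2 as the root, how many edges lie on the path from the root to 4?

9

Climbing from 4 to the root: 4 – 12 – 10 – 14 – 3 – 11 – 1 – 9 – 6 – 2. That's 9 steps.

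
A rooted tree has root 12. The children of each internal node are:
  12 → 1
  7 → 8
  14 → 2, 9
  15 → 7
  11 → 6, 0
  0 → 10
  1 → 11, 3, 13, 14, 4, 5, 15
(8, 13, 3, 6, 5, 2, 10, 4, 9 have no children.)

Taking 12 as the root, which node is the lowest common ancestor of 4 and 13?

4's ancestor chain is 4, 1, 12 and 13's is 13, 1, 12; they first meet at 1.

1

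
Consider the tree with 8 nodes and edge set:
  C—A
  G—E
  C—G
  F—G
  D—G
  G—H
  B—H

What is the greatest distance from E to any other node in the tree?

3

The node farthest from E is B (A also at distance 3), via E-G-H-B — 3 edges.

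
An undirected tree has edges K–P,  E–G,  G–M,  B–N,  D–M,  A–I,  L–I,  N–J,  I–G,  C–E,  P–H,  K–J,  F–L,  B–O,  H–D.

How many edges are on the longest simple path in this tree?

12

A longest path is O-B-N-J-K-P-H-D-M-G-I-L-F, with 12 edges.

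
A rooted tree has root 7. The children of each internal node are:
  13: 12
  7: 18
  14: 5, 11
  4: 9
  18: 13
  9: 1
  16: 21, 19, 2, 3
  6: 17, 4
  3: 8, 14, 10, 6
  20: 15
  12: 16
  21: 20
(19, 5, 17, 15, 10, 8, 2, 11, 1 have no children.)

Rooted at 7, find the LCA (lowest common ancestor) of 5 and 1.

5's ancestor chain is 5, 14, 3, 16, 12, 13, 18, 7 and 1's is 1, 9, 4, 6, 3, 16, 12, 13, 18, 7; they first meet at 3.

3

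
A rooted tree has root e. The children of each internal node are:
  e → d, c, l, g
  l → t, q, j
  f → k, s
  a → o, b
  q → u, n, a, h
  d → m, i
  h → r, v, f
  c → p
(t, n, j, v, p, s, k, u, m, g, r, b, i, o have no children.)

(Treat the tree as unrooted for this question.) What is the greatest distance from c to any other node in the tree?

6

A farthest node from c is s (k also at distance 6).
The path c – e – l – q – h – f – s has 6 edges.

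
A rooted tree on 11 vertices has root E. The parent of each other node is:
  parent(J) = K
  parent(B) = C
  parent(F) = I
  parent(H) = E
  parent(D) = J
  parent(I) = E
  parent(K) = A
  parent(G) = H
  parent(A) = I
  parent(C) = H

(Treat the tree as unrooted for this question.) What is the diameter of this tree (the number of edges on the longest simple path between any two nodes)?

BFS from D reaches B last, at distance 8; BFS from B confirms no node is farther.
Path: D - J - K - A - I - E - H - C - B.

8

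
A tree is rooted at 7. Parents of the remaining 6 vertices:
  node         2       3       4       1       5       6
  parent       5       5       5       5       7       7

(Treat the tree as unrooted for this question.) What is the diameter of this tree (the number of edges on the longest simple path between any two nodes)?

3

BFS from 6 reaches 3 last, at distance 3; BFS from 3 confirms no node is farther.
Path: 6 – 7 – 5 – 3.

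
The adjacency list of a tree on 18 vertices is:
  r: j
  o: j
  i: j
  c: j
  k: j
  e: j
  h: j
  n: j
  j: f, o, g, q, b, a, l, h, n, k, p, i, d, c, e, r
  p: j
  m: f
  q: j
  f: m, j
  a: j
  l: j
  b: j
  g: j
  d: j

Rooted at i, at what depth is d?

i–j–d — 2 edges.

2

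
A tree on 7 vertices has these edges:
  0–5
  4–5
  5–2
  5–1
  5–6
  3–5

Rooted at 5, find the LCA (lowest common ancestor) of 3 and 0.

3's ancestor chain is 3, 5 and 0's is 0, 5; they first meet at 5.

5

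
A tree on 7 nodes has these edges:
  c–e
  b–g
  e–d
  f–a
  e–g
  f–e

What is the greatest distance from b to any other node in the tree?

4

A farthest node from b is a.
The path b – g – e – f – a has 4 edges.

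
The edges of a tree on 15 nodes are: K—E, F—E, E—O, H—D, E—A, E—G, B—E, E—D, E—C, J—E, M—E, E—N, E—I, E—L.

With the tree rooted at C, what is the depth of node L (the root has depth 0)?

Climbing from L to the root: L–E–C. That's 2 steps.

2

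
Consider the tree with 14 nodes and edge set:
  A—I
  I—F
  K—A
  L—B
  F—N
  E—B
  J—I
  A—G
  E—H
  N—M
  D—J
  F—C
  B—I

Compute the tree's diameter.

BFS from M reaches H last, at distance 6; BFS from H confirms no node is farther.
Path: M-N-F-I-B-E-H.

6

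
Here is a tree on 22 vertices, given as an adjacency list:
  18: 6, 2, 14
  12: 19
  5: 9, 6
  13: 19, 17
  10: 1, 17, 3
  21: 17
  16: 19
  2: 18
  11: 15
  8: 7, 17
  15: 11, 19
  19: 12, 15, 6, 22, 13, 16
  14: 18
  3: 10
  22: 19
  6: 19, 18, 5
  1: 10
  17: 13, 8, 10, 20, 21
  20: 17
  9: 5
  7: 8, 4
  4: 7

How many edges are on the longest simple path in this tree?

A longest path is 4-7-8-17-13-19-6-5-9, with 8 edges.

8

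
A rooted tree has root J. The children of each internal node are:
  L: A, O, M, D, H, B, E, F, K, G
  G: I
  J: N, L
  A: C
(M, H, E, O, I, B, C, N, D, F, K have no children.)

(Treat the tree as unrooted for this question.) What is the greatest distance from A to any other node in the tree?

3

Distances from A peak at 3, attained at I (N also at distance 3).
A–L–G–I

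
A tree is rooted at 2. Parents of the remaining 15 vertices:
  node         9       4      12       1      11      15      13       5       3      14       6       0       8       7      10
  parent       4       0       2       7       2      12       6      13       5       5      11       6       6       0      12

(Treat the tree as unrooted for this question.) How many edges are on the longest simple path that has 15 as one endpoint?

7

The node farthest from 15 is 14 (3, 1, 9 also at distance 7), via 15–12–2–11–6–13–5–14 — 7 edges.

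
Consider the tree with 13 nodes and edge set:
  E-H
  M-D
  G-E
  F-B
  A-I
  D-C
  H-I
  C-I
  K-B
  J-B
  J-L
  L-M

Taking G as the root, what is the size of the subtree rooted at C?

Descendants of C (including itself): C, D, M, L, J, B, F, K. That's 8.

8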